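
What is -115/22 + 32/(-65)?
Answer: -8179/1430 ≈ -5.7196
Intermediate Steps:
-115/22 + 32/(-65) = -115*1/22 + 32*(-1/65) = -115/22 - 32/65 = -8179/1430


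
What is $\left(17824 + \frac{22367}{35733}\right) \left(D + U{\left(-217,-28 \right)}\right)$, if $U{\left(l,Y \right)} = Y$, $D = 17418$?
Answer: $\frac{11076166773010}{35733} \approx 3.0997 \cdot 10^{8}$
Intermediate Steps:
$\left(17824 + \frac{22367}{35733}\right) \left(D + U{\left(-217,-28 \right)}\right) = \left(17824 + \frac{22367}{35733}\right) \left(17418 - 28\right) = \left(17824 + 22367 \cdot \frac{1}{35733}\right) 17390 = \left(17824 + \frac{22367}{35733}\right) 17390 = \frac{636927359}{35733} \cdot 17390 = \frac{11076166773010}{35733}$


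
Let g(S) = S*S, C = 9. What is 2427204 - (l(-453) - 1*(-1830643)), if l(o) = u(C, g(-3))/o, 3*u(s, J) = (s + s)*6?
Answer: 90080723/151 ≈ 5.9656e+5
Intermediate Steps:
g(S) = S²
u(s, J) = 4*s (u(s, J) = ((s + s)*6)/3 = ((2*s)*6)/3 = (12*s)/3 = 4*s)
l(o) = 36/o (l(o) = (4*9)/o = 36/o)
2427204 - (l(-453) - 1*(-1830643)) = 2427204 - (36/(-453) - 1*(-1830643)) = 2427204 - (36*(-1/453) + 1830643) = 2427204 - (-12/151 + 1830643) = 2427204 - 1*276427081/151 = 2427204 - 276427081/151 = 90080723/151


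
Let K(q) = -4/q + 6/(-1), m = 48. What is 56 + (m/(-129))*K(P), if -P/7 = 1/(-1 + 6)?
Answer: 17208/301 ≈ 57.169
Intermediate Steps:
P = -7/5 (P = -7/(-1 + 6) = -7/5 ≈ -1.4000)
K(q) = -6 - 4/q (K(q) = -4/q + 6*(-1) = -4/q - 6 = -6 - 4/q)
56 + (m/(-129))*K(P) = 56 + (48/(-129))*(-6 - 4/(-7/5)) = 56 + (48*(-1/129))*(-6 - 4*(-5/7)) = 56 - 16*(-6 + 20/7)/43 = 56 - 16/43*(-22/7) = 56 + 352/301 = 17208/301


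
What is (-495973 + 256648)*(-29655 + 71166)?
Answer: -9934620075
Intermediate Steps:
(-495973 + 256648)*(-29655 + 71166) = -239325*41511 = -9934620075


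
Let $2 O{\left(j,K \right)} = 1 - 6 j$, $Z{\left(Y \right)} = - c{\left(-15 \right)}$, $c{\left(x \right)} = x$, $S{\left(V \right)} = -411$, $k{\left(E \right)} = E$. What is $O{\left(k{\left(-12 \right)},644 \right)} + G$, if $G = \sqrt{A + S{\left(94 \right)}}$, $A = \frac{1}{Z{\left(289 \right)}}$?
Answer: $\frac{73}{2} + \frac{2 i \sqrt{23115}}{15} \approx 36.5 + 20.271 i$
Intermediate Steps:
$Z{\left(Y \right)} = 15$ ($Z{\left(Y \right)} = \left(-1\right) \left(-15\right) = 15$)
$O{\left(j,K \right)} = \frac{1}{2} - 3 j$ ($O{\left(j,K \right)} = \frac{1 - 6 j}{2} = \frac{1}{2} - 3 j$)
$A = \frac{1}{15} \approx 0.066667$
$G = \frac{2 i \sqrt{23115}}{15}$ ($G = \sqrt{\frac{1}{15} - 411} = \sqrt{- \frac{6164}{15}} = \frac{2 i \sqrt{23115}}{15} \approx 20.271 i$)
$O{\left(k{\left(-12 \right)},644 \right)} + G = \left(\frac{1}{2} - -36\right) + \frac{2 i \sqrt{23115}}{15} = \left(\frac{1}{2} + 36\right) + \frac{2 i \sqrt{23115}}{15} = \frac{73}{2} + \frac{2 i \sqrt{23115}}{15}$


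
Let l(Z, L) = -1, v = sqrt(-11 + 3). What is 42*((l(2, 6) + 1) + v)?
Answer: 84*I*sqrt(2) ≈ 118.79*I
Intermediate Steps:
v = 2*I*sqrt(2) (v = sqrt(-8) = 2*I*sqrt(2) ≈ 2.8284*I)
42*((l(2, 6) + 1) + v) = 42*((-1 + 1) + 2*I*sqrt(2)) = 42*(0 + 2*I*sqrt(2)) = 42*(2*I*sqrt(2)) = 84*I*sqrt(2)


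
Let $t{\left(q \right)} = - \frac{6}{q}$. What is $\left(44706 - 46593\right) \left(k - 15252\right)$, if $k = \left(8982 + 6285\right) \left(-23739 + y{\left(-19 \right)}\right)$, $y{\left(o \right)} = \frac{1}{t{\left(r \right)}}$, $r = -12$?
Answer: $683863954497$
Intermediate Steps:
$y{\left(o \right)} = 2$ ($y{\left(o \right)} = \frac{1}{\left(-6\right) \frac{1}{-12}} = \frac{1}{\left(-6\right) \left(- \frac{1}{12}\right)} = \frac{1}{\frac{1}{2}} = 2$)
$k = -362392779$ ($k = \left(8982 + 6285\right) \left(-23739 + 2\right) = 15267 \left(-23737\right) = -362392779$)
$\left(44706 - 46593\right) \left(k - 15252\right) = \left(44706 - 46593\right) \left(-362392779 - 15252\right) = \left(-1887\right) \left(-362408031\right) = 683863954497$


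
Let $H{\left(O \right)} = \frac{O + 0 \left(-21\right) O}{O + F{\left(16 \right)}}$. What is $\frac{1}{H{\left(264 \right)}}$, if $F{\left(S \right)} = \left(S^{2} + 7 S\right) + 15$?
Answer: $\frac{647}{264} \approx 2.4508$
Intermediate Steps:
$F{\left(S \right)} = 15 + S^{2} + 7 S$
$H{\left(O \right)} = \frac{O}{383 + O}$ ($H{\left(O \right)} = \frac{O + 0 \left(-21\right) O}{O + \left(15 + 16^{2} + 7 \cdot 16\right)} = \frac{O + 0 O}{O + \left(15 + 256 + 112\right)} = \frac{O + 0}{O + 383} = \frac{O}{383 + O}$)
$\frac{1}{H{\left(264 \right)}} = \frac{1}{264 \frac{1}{383 + 264}} = \frac{1}{264 \cdot \frac{1}{647}} = \frac{1}{\frac{264}{647}} = \frac{647}{264}$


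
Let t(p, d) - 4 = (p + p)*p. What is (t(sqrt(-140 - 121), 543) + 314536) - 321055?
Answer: -7037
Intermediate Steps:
t(p, d) = 4 + 2*p**2 (t(p, d) = 4 + (p + p)*p = 4 + (2*p)*p = 4 + 2*p**2)
(t(sqrt(-140 - 121), 543) + 314536) - 321055 = ((4 + 2*(sqrt(-140 - 121))**2) + 314536) - 321055 = ((4 + 2*(sqrt(-261))**2) + 314536) - 321055 = ((4 + 2*(3*I*sqrt(29))**2) + 314536) - 321055 = ((4 + 2*(-261)) + 314536) - 321055 = ((4 - 522) + 314536) - 321055 = (-518 + 314536) - 321055 = 314018 - 321055 = -7037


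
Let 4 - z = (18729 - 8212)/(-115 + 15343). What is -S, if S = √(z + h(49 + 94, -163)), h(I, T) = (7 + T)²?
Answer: -√17420033141/846 ≈ -156.01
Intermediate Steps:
z = 50395/15228 (z = 4 - (18729 - 8212)/(-115 + 15343) = 4 - 10517/15228 = 50395/15228 ≈ 3.3094)
S = √17420033141/846 (S = √(50395/15228 + (7 - 163)²) = √(50395/15228 + (-156)²) = √(50395/15228 + 24336) = √(370639003/15228) = √17420033141/846 ≈ 156.01)
-S = -√17420033141/846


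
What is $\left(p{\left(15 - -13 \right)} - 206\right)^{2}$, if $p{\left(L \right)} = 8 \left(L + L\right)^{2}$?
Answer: $619113924$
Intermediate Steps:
$p{\left(L \right)} = 32 L^{2}$ ($p{\left(L \right)} = 8 \left(2 L\right)^{2} = 8 \cdot 4 L^{2} = 32 L^{2}$)
$\left(p{\left(15 - -13 \right)} - 206\right)^{2} = \left(32 \left(15 - -13\right)^{2} - 206\right)^{2} = \left(32 \left(15 + 13\right)^{2} - 206\right)^{2} = \left(32 \cdot 28^{2} - 206\right)^{2} = \left(32 \cdot 784 - 206\right)^{2} = \left(25088 - 206\right)^{2} = 24882^{2} = 619113924$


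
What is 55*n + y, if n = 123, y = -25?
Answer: 6740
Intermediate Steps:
55*n + y = 55*123 - 25 = 6765 - 25 = 6740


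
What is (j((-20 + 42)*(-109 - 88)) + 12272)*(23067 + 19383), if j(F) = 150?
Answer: 527313900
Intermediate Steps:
(j((-20 + 42)*(-109 - 88)) + 12272)*(23067 + 19383) = (150 + 12272)*(23067 + 19383) = 12422*42450 = 527313900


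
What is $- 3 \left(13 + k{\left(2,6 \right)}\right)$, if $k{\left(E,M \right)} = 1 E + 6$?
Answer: $-63$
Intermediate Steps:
$k{\left(E,M \right)} = 6 + E$ ($k{\left(E,M \right)} = E + 6 = 6 + E$)
$- 3 \left(13 + k{\left(2,6 \right)}\right) = - 3 \left(13 + \left(6 + 2\right)\right) = - 3 \left(13 + 8\right) = \left(-3\right) 21 = -63$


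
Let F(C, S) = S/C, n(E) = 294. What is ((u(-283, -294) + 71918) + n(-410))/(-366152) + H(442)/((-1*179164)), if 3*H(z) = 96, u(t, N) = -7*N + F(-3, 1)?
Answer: -9988625567/49200942696 ≈ -0.20302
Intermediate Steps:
u(t, N) = -1/3 - 7*N (u(t, N) = -7*N + 1/(-3) = -7*N + 1*(-1/3) = -7*N - 1/3 = -1/3 - 7*N)
H(z) = 32 (H(z) = (1/3)*96 = 32)
((u(-283, -294) + 71918) + n(-410))/(-366152) + H(442)/((-1*179164)) = (((-1/3 - 7*(-294)) + 71918) + 294)/(-366152) + 32/((-1*179164)) = (((-1/3 + 2058) + 71918) + 294)*(-1/366152) + 32/(-179164) = ((6173/3 + 71918) + 294)*(-1/366152) + 32*(-1/179164) = (221927/3 + 294)*(-1/366152) - 8/44791 = (222809/3)*(-1/366152) - 8/44791 = -222809/1098456 - 8/44791 = -9988625567/49200942696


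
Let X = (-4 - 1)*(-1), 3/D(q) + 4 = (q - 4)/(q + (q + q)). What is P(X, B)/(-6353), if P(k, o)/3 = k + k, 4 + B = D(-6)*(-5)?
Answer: -30/6353 ≈ -0.0047222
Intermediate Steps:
D(q) = 3/(-4 + (-4 + q)/(3*q)) (D(q) = 3/(-4 + (q - 4)/(q + (q + q))) = 3/(-4 + (-4 + q)/(q + 2*q)) = 3/(-4 + (-4 + q)/((3*q))) = 3/(-4 + (-4 + q)*(1/(3*q))) = 3/(-4 + (-4 + q)/(3*q)))
B = 11/31 (B = -4 - 9*(-6)/(4 + 11*(-6))*(-5) = -4 - 9*(-6)/(4 - 66)*(-5) = -4 - 9*(-6)/(-62)*(-5) = -4 - 9*(-6)*(-1/62)*(-5) = -4 - 27/31*(-5) = -4 + 135/31 = 11/31 ≈ 0.35484)
X = 5 (X = -5*(-1) = 5)
P(k, o) = 6*k (P(k, o) = 3*(k + k) = 3*(2*k) = 6*k)
P(X, B)/(-6353) = (6*5)/(-6353) = 30*(-1/6353) = -30/6353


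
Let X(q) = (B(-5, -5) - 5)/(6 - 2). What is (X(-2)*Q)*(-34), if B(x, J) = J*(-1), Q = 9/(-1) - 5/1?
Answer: 0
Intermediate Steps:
Q = -14 (Q = 9*(-1) - 5*1 = -9 - 5 = -14)
B(x, J) = -J
X(q) = 0 (X(q) = (-1*(-5) - 5)/(6 - 2) = (5 - 5)/4 = 0*(¼) = 0)
(X(-2)*Q)*(-34) = (0*(-14))*(-34) = 0*(-34) = 0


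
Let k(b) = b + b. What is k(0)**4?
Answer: 0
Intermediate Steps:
k(b) = 2*b
k(0)**4 = (2*0)**4 = 0**4 = 0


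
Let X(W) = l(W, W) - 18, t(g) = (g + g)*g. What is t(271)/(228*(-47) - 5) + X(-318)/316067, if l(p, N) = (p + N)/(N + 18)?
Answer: -1160618083587/84713857675 ≈ -13.700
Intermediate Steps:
l(p, N) = (N + p)/(18 + N)
t(g) = 2*g**2 (t(g) = (2*g)*g = 2*g**2)
X(W) = -18 + 2*W/(18 + W) (X(W) = (W + W)/(18 + W) - 18 = (2*W)/(18 + W) - 18 = 2*W/(18 + W) - 18 = -18 + 2*W/(18 + W))
t(271)/(228*(-47) - 5) + X(-318)/316067 = (2*271**2)/(228*(-47) - 5) + (4*(-81 - 4*(-318))/(18 - 318))/316067 = (2*73441)/(-10716 - 5) + (4*(-81 + 1272)/(-300))*(1/316067) = 146882/(-10721) + (4*(-1/300)*1191)*(1/316067) = 146882*(-1/10721) - 397/25*1/316067 = -146882/10721 - 397/7901675 = -1160618083587/84713857675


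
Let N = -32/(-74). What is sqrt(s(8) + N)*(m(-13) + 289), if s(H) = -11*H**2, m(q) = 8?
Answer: 1188*I*sqrt(60199)/37 ≈ 7877.9*I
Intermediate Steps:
N = 16/37 (N = -32*(-1/74) = 16/37 ≈ 0.43243)
sqrt(s(8) + N)*(m(-13) + 289) = sqrt(-11*8**2 + 16/37)*(8 + 289) = sqrt(-11*64 + 16/37)*297 = sqrt(-704 + 16/37)*297 = sqrt(-26032/37)*297 = (4*I*sqrt(60199)/37)*297 = 1188*I*sqrt(60199)/37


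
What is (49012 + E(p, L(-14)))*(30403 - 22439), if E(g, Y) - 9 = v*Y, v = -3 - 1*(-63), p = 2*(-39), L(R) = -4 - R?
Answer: 395181644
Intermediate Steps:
p = -78
v = 60 (v = -3 + 63 = 60)
E(g, Y) = 9 + 60*Y
(49012 + E(p, L(-14)))*(30403 - 22439) = (49012 + (9 + 60*(-4 - 1*(-14))))*(30403 - 22439) = (49012 + (9 + 60*(-4 + 14)))*7964 = (49012 + (9 + 60*10))*7964 = (49012 + (9 + 600))*7964 = (49012 + 609)*7964 = 49621*7964 = 395181644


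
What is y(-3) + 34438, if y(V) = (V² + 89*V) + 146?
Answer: 34326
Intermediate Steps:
y(V) = 146 + V² + 89*V
y(-3) + 34438 = (146 + (-3)² + 89*(-3)) + 34438 = (146 + 9 - 267) + 34438 = -112 + 34438 = 34326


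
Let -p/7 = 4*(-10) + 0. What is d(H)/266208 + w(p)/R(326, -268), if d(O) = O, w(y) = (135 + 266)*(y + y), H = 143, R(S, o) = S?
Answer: 29889857549/43391904 ≈ 688.83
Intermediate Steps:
p = 280 (p = -7*(4*(-10) + 0) = -7*(-40 + 0) = -7*(-40) = 280)
w(y) = 802*y (w(y) = 401*(2*y) = 802*y)
d(H)/266208 + w(p)/R(326, -268) = 143/266208 + (802*280)/326 = 143*(1/266208) + 224560*(1/326) = 143/266208 + 112280/163 = 29889857549/43391904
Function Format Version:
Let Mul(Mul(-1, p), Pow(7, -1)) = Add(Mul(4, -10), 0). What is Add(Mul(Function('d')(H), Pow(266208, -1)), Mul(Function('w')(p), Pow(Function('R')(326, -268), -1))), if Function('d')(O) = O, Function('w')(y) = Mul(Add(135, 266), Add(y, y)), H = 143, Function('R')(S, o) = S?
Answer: Rational(29889857549, 43391904) ≈ 688.83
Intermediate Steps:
p = 280 (p = Mul(-7, Add(Mul(4, -10), 0)) = Mul(-7, Add(-40, 0)) = Mul(-7, -40) = 280)
Function('w')(y) = Mul(802, y) (Function('w')(y) = Mul(401, Mul(2, y)) = Mul(802, y))
Add(Mul(Function('d')(H), Pow(266208, -1)), Mul(Function('w')(p), Pow(Function('R')(326, -268), -1))) = Add(Mul(143, Pow(266208, -1)), Mul(Mul(802, 280), Pow(326, -1))) = Add(Mul(143, Rational(1, 266208)), Mul(224560, Rational(1, 326))) = Add(Rational(143, 266208), Rational(112280, 163)) = Rational(29889857549, 43391904)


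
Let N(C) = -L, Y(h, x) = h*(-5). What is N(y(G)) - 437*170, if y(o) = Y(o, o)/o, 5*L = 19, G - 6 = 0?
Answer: -371469/5 ≈ -74294.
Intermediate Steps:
G = 6 (G = 6 + 0 = 6)
L = 19/5 (L = (⅕)*19 = 19/5 ≈ 3.8000)
Y(h, x) = -5*h
y(o) = -5 (y(o) = (-5*o)/o = -5)
N(C) = -19/5 (N(C) = -1*19/5 = -19/5)
N(y(G)) - 437*170 = -19/5 - 437*170 = -19/5 - 74290 = -371469/5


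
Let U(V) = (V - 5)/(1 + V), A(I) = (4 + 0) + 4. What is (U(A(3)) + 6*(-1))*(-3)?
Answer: 17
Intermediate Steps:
A(I) = 8 (A(I) = 4 + 4 = 8)
U(V) = (-5 + V)/(1 + V)
(U(A(3)) + 6*(-1))*(-3) = ((-5 + 8)/(1 + 8) + 6*(-1))*(-3) = (3/9 - 6)*(-3) = ((⅑)*3 - 6)*(-3) = (⅓ - 6)*(-3) = -17/3*(-3) = 17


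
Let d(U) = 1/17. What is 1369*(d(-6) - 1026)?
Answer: -23876729/17 ≈ -1.4045e+6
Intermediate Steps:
d(U) = 1/17
1369*(d(-6) - 1026) = 1369*(1/17 - 1026) = 1369*(-17441/17) = -23876729/17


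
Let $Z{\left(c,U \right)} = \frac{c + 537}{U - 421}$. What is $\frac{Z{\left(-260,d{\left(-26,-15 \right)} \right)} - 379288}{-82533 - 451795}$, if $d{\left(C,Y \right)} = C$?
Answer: $\frac{169542013}{238844616} \approx 0.70984$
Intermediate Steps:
$Z{\left(c,U \right)} = \frac{537 + c}{-421 + U}$
$\frac{Z{\left(-260,d{\left(-26,-15 \right)} \right)} - 379288}{-82533 - 451795} = \frac{\frac{537 - 260}{-421 - 26} - 379288}{-82533 - 451795} = \frac{\frac{1}{-447} \cdot 277 - 379288}{-534328} = \left(\left(- \frac{1}{447}\right) 277 - 379288\right) \left(- \frac{1}{534328}\right) = \left(- \frac{277}{447} - 379288\right) \left(- \frac{1}{534328}\right) = \left(- \frac{169542013}{447}\right) \left(- \frac{1}{534328}\right) = \frac{169542013}{238844616}$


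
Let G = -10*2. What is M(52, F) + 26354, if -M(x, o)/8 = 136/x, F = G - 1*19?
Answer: 342330/13 ≈ 26333.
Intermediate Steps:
G = -20
F = -39 (F = -20 - 1*19 = -20 - 19 = -39)
M(x, o) = -1088/x
M(52, F) + 26354 = -1088/52 + 26354 = -1088*1/52 + 26354 = -272/13 + 26354 = 342330/13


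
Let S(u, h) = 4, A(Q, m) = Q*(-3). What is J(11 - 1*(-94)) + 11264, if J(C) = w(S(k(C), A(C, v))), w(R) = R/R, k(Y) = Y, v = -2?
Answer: 11265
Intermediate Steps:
A(Q, m) = -3*Q
w(R) = 1
J(C) = 1
J(11 - 1*(-94)) + 11264 = 1 + 11264 = 11265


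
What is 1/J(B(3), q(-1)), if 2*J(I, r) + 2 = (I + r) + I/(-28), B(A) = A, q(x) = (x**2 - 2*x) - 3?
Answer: 56/25 ≈ 2.2400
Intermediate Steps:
q(x) = -3 + x**2 - 2*x
J(I, r) = -1 + r/2 + 27*I/56 (J(I, r) = -1 + ((I + r) + I/(-28))/2 = -1 + ((I + r) + I*(-1/28))/2 = -1 + ((I + r) - I/28)/2 = -1 + (r + 27*I/28)/2 = -1 + (r/2 + 27*I/56) = -1 + r/2 + 27*I/56)
1/J(B(3), q(-1)) = 1/(-1 + (-3 + (-1)**2 - 2*(-1))/2 + (27/56)*3) = 1/(-1 + (-3 + 1 + 2)/2 + 81/56) = 1/(-1 + (1/2)*0 + 81/56) = 1/(-1 + 0 + 81/56) = 1/(25/56) = 56/25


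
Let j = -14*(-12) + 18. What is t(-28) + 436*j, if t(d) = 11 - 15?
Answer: 81092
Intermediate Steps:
t(d) = -4
j = 186 (j = 168 + 18 = 186)
t(-28) + 436*j = -4 + 436*186 = -4 + 81096 = 81092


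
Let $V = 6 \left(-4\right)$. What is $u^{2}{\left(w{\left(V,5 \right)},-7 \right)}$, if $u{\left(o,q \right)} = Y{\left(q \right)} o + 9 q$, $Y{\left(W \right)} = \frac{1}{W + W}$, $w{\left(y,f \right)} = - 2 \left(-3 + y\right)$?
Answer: $\frac{219024}{49} \approx 4469.9$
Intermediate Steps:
$V = -24$
$w{\left(y,f \right)} = 6 - 2 y$
$Y{\left(W \right)} = \frac{1}{2 W}$
$u{\left(o,q \right)} = 9 q + \frac{o}{2 q}$ ($u{\left(o,q \right)} = \frac{1}{2 q} o + 9 q = \frac{o}{2 q} + 9 q = 9 q + \frac{o}{2 q}$)
$u^{2}{\left(w{\left(V,5 \right)},-7 \right)} = \left(9 \left(-7\right) + \frac{6 - -48}{2 \left(-7\right)}\right)^{2} = \left(-63 + \frac{1}{2} \left(6 + 48\right) \left(- \frac{1}{7}\right)\right)^{2} = \left(-63 + \frac{1}{2} \cdot 54 \left(- \frac{1}{7}\right)\right)^{2} = \left(-63 - \frac{27}{7}\right)^{2} = \left(- \frac{468}{7}\right)^{2} = \frac{219024}{49}$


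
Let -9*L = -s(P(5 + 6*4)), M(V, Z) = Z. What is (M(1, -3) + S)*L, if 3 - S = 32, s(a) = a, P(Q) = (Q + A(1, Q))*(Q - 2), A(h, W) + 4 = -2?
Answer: -2208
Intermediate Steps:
A(h, W) = -6 (A(h, W) = -4 - 2 = -6)
P(Q) = (-6 + Q)*(-2 + Q) (P(Q) = (Q - 6)*(Q - 2) = (-6 + Q)*(-2 + Q))
S = -29 (S = 3 - 1*32 = 3 - 32 = -29)
L = 69 (L = -(-1)*(12 + (5 + 6*4)² - 8*(5 + 6*4))/9 = -(-1)*(12 + (5 + 24)² - 8*(5 + 24))/9 = -(-1)*(12 + 29² - 8*29)/9 = -(-1)*(12 + 841 - 232)/9 = -(-1)*621/9 = -⅑*(-621) = 69)
(M(1, -3) + S)*L = (-3 - 29)*69 = -32*69 = -2208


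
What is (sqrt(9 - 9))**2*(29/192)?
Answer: 0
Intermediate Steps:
(sqrt(9 - 9))**2*(29/192) = (sqrt(0))**2*(29*(1/192)) = 0**2*(29/192) = 0*(29/192) = 0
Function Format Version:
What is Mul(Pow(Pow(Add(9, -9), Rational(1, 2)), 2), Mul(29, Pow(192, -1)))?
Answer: 0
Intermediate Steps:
Mul(Pow(Pow(Add(9, -9), Rational(1, 2)), 2), Mul(29, Pow(192, -1))) = Mul(Pow(Pow(0, Rational(1, 2)), 2), Mul(29, Rational(1, 192))) = Mul(Pow(0, 2), Rational(29, 192)) = Mul(0, Rational(29, 192)) = 0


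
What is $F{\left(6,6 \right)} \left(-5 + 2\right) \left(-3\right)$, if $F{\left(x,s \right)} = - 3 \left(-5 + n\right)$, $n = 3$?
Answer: $54$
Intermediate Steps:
$F{\left(x,s \right)} = 6$ ($F{\left(x,s \right)} = - 3 \left(-5 + 3\right) = \left(-3\right) \left(-2\right) = 6$)
$F{\left(6,6 \right)} \left(-5 + 2\right) \left(-3\right) = 6 \left(-5 + 2\right) \left(-3\right) = 6 \left(\left(-3\right) \left(-3\right)\right) = 6 \cdot 9 = 54$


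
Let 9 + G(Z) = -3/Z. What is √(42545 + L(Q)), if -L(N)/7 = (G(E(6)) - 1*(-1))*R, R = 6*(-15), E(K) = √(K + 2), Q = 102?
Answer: √(150020 - 1890*√2)/2 ≈ 191.93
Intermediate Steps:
E(K) = √(2 + K)
G(Z) = -9 - 3/Z
R = -90
L(N) = -5040 - 945*√2/2 (L(N) = -7*((-9 - 3/√(2 + 6)) - 1*(-1))*(-90) = -7*((-9 - 3*√2/4) + 1)*(-90) = -7*(-8 - 3*√2/4)*(-90) = -7*(720 + 135*√2/2) = -5040 - 945*√2/2)
√(42545 + L(Q)) = √(42545 + (-5040 - 945*√2/2)) = √(37505 - 945*√2/2)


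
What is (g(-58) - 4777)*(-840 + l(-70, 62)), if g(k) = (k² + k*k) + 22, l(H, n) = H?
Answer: -1795430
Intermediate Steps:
g(k) = 22 + 2*k² (g(k) = (k² + k²) + 22 = 2*k² + 22 = 22 + 2*k²)
(g(-58) - 4777)*(-840 + l(-70, 62)) = ((22 + 2*(-58)²) - 4777)*(-840 - 70) = ((22 + 2*3364) - 4777)*(-910) = ((22 + 6728) - 4777)*(-910) = (6750 - 4777)*(-910) = 1973*(-910) = -1795430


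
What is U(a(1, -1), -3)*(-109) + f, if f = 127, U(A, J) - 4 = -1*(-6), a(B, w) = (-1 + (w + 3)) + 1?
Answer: -963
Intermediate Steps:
a(B, w) = 3 + w (a(B, w) = (-1 + (3 + w)) + 1 = (2 + w) + 1 = 3 + w)
U(A, J) = 10 (U(A, J) = 4 - 1*(-6) = 4 + 6 = 10)
U(a(1, -1), -3)*(-109) + f = 10*(-109) + 127 = -1090 + 127 = -963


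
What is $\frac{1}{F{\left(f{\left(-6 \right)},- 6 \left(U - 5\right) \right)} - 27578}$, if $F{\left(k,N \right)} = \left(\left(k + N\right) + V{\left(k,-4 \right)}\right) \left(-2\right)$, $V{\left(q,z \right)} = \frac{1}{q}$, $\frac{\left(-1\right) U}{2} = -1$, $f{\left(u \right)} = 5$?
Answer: $- \frac{5}{138122} \approx -3.62 \cdot 10^{-5}$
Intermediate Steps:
$U = 2$ ($U = \left(-2\right) \left(-1\right) = 2$)
$F{\left(k,N \right)} = - 2 N - 2 k - \frac{2}{k}$ ($F{\left(k,N \right)} = \left(\left(k + N\right) + \frac{1}{k}\right) \left(-2\right) = \left(\left(N + k\right) + \frac{1}{k}\right) \left(-2\right) = \left(N + k + \frac{1}{k}\right) \left(-2\right) = - 2 N - 2 k - \frac{2}{k}$)
$\frac{1}{F{\left(f{\left(-6 \right)},- 6 \left(U - 5\right) \right)} - 27578} = \frac{1}{\frac{2 \left(-1 + 5 \left(- \left(-6\right) \left(2 - 5\right) - 5\right)\right)}{5} - 27578} = \frac{1}{2 \cdot \frac{1}{5} \left(-1 + 5 \left(- \left(-6\right) \left(-3\right) - 5\right)\right) - 27578} = \frac{1}{2 \cdot \frac{1}{5} \left(-1 + 5 \left(\left(-1\right) 18 - 5\right)\right) - 27578} = \frac{1}{2 \cdot \frac{1}{5} \left(-1 + 5 \left(-18 - 5\right)\right) - 27578} = \frac{1}{2 \cdot \frac{1}{5} \left(-1 + 5 \left(-23\right)\right) - 27578} = \frac{1}{2 \cdot \frac{1}{5} \left(-1 - 115\right) - 27578} = \frac{1}{2 \cdot \frac{1}{5} \left(-116\right) - 27578} = \frac{1}{- \frac{232}{5} - 27578} = \frac{1}{- \frac{138122}{5}} = - \frac{5}{138122}$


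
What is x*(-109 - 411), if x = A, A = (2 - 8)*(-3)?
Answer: -9360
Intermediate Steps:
A = 18 (A = -6*(-3) = 18)
x = 18
x*(-109 - 411) = 18*(-109 - 411) = 18*(-520) = -9360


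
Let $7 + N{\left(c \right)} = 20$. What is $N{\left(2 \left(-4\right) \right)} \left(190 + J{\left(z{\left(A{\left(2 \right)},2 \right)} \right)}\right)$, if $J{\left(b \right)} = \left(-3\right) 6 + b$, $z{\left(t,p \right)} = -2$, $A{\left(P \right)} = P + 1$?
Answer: $2210$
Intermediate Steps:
$N{\left(c \right)} = 13$ ($N{\left(c \right)} = -7 + 20 = 13$)
$A{\left(P \right)} = 1 + P$
$J{\left(b \right)} = -18 + b$
$N{\left(2 \left(-4\right) \right)} \left(190 + J{\left(z{\left(A{\left(2 \right)},2 \right)} \right)}\right) = 13 \left(190 - 20\right) = 13 \cdot 170 = 2210$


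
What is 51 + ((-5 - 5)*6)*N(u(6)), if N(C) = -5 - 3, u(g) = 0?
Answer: 531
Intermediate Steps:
N(C) = -8
51 + ((-5 - 5)*6)*N(u(6)) = 51 + ((-5 - 5)*6)*(-8) = 51 - 10*6*(-8) = 51 - 60*(-8) = 51 + 480 = 531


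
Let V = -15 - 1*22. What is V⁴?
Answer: 1874161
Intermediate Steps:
V = -37 (V = -15 - 22 = -37)
V⁴ = (-37)⁴ = 1874161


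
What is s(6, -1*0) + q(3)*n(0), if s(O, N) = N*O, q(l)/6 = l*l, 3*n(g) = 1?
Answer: 18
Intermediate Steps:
n(g) = ⅓ (n(g) = (⅓)*1 = ⅓)
q(l) = 6*l² (q(l) = 6*(l*l) = 6*l²)
s(6, -1*0) + q(3)*n(0) = -1*0*6 + (6*3²)*(⅓) = 0*6 + (6*9)*(⅓) = 0 + 54*(⅓) = 0 + 18 = 18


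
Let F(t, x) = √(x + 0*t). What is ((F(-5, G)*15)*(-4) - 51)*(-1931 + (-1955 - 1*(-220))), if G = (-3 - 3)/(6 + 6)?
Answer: 186966 + 109980*I*√2 ≈ 1.8697e+5 + 1.5554e+5*I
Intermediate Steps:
G = -½ (G = -6/12 = -6*1/12 = -½ ≈ -0.50000)
F(t, x) = √x (F(t, x) = √(x + 0) = √x)
((F(-5, G)*15)*(-4) - 51)*(-1931 + (-1955 - 1*(-220))) = ((√(-½)*15)*(-4) - 51)*(-1931 + (-1955 - 1*(-220))) = (((I*√2/2)*15)*(-4) - 51)*(-1931 + (-1955 + 220)) = ((15*I*√2/2)*(-4) - 51)*(-1931 - 1735) = (-30*I*√2 - 51)*(-3666) = (-51 - 30*I*√2)*(-3666) = 186966 + 109980*I*√2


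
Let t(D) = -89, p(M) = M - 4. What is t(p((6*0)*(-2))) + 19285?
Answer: 19196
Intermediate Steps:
p(M) = -4 + M
t(p((6*0)*(-2))) + 19285 = -89 + 19285 = 19196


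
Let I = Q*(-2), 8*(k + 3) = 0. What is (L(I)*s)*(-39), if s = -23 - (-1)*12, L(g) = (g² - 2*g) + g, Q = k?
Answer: 12870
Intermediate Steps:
k = -3 (k = -3 + (⅛)*0 = -3 + 0 = -3)
Q = -3
I = 6 (I = -3*(-2) = 6)
L(g) = g² - g
s = -11 (s = -23 - 1*(-12) = -23 + 12 = -11)
(L(I)*s)*(-39) = ((6*(-1 + 6))*(-11))*(-39) = ((6*5)*(-11))*(-39) = (30*(-11))*(-39) = -330*(-39) = 12870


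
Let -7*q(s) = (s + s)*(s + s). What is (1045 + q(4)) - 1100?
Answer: -449/7 ≈ -64.143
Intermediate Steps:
q(s) = -4*s²/7 (q(s) = -(s + s)*(s + s)/7 = -2*s*2*s/7 = -4*s²/7)
(1045 + q(4)) - 1100 = (1045 - 4/7*4²) - 1100 = (1045 - 4/7*16) - 1100 = (1045 - 64/7) - 1100 = 7251/7 - 1100 = -449/7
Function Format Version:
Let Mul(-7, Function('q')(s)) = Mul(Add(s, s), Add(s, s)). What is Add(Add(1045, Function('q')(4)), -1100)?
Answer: Rational(-449, 7) ≈ -64.143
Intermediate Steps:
Function('q')(s) = Mul(Rational(-4, 7), Pow(s, 2)) (Function('q')(s) = Mul(Rational(-1, 7), Mul(Add(s, s), Add(s, s))) = Mul(Rational(-1, 7), Mul(Mul(2, s), Mul(2, s))) = Mul(Rational(-1, 7), Mul(4, Pow(s, 2))) = Mul(Rational(-4, 7), Pow(s, 2)))
Add(Add(1045, Function('q')(4)), -1100) = Add(Add(1045, Mul(Rational(-4, 7), Pow(4, 2))), -1100) = Add(Add(1045, Mul(Rational(-4, 7), 16)), -1100) = Add(Add(1045, Rational(-64, 7)), -1100) = Add(Rational(7251, 7), -1100) = Rational(-449, 7)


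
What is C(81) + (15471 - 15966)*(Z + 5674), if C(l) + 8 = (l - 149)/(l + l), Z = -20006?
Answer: 574640858/81 ≈ 7.0943e+6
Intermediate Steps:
C(l) = -8 + (-149 + l)/(2*l) (C(l) = -8 + (l - 149)/(l + l) = -8 + (-149 + l)/((2*l)) = -8 + (-149 + l)*(1/(2*l)) = -8 + (-149 + l)/(2*l))
C(81) + (15471 - 15966)*(Z + 5674) = (½)*(-149 - 15*81)/81 + (15471 - 15966)*(-20006 + 5674) = (½)*(1/81)*(-149 - 1215) - 495*(-14332) = (½)*(1/81)*(-1364) + 7094340 = -682/81 + 7094340 = 574640858/81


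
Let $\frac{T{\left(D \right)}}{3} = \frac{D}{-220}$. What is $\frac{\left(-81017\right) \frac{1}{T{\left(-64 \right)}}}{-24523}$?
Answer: $\frac{4455935}{1177104} \approx 3.7855$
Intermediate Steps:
$T{\left(D \right)} = - \frac{3 D}{220}$ ($T{\left(D \right)} = 3 \frac{D}{-220} = 3 D \left(- \frac{1}{220}\right) = 3 \left(- \frac{D}{220}\right) = - \frac{3 D}{220}$)
$\frac{\left(-81017\right) \frac{1}{T{\left(-64 \right)}}}{-24523} = \frac{\left(-81017\right) \frac{1}{\left(- \frac{3}{220}\right) \left(-64\right)}}{-24523} = - \frac{81017}{\frac{48}{55}} \left(- \frac{1}{24523}\right) = \left(-81017\right) \frac{55}{48} \left(- \frac{1}{24523}\right) = \left(- \frac{4455935}{48}\right) \left(- \frac{1}{24523}\right) = \frac{4455935}{1177104}$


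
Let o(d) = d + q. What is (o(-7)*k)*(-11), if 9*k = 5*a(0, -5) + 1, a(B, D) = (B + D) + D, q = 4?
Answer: -539/3 ≈ -179.67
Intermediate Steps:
o(d) = 4 + d (o(d) = d + 4 = 4 + d)
a(B, D) = B + 2*D
k = -49/9 (k = (5*(0 + 2*(-5)) + 1)/9 = (5*(0 - 10) + 1)/9 = (5*(-10) + 1)/9 = (-50 + 1)/9 = (⅑)*(-49) = -49/9 ≈ -5.4444)
(o(-7)*k)*(-11) = ((4 - 7)*(-49/9))*(-11) = -3*(-49/9)*(-11) = (49/3)*(-11) = -539/3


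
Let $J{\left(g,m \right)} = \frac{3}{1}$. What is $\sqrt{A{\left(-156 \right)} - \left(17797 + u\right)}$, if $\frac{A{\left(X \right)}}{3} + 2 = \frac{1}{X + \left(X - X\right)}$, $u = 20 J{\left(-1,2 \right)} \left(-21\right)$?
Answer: $\frac{i \sqrt{11183081}}{26} \approx 128.62 i$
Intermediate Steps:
$J{\left(g,m \right)} = 3$ ($J{\left(g,m \right)} = 3 \cdot 1 = 3$)
$u = -1260$ ($u = 20 \cdot 3 \left(-21\right) = 60 \left(-21\right) = -1260$)
$A{\left(X \right)} = -6 + \frac{3}{X}$ ($A{\left(X \right)} = -6 + \frac{3}{X + \left(X - X\right)} = -6 + \frac{3}{X + 0} = -6 + \frac{3}{X}$)
$\sqrt{A{\left(-156 \right)} - \left(17797 + u\right)} = \sqrt{\left(-6 + \frac{3}{-156}\right) - 16537} = \sqrt{\left(-6 + 3 \left(- \frac{1}{156}\right)\right) + \left(-17797 + 1260\right)} = \sqrt{\left(-6 - \frac{1}{52}\right) - 16537} = \sqrt{- \frac{313}{52} - 16537} = \sqrt{- \frac{860237}{52}} = \frac{i \sqrt{11183081}}{26}$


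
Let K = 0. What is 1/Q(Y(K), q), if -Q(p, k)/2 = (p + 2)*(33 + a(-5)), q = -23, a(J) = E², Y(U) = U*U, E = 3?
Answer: -1/168 ≈ -0.0059524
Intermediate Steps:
Y(U) = U²
a(J) = 9 (a(J) = 3² = 9)
Q(p, k) = -168 - 84*p (Q(p, k) = -2*(p + 2)*(33 + 9) = -2*(2 + p)*42 = -2*(84 + 42*p) = -168 - 84*p)
1/Q(Y(K), q) = 1/(-168 - 84*0²) = 1/(-168 - 84*0) = 1/(-168 + 0) = 1/(-168) = -1/168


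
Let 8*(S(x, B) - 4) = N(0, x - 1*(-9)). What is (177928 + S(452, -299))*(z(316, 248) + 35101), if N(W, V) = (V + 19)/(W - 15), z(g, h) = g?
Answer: 6301675976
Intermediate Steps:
N(W, V) = (19 + V)/(-15 + W)
S(x, B) = 113/30 - x/120 (S(x, B) = 4 + ((19 + (x - 1*(-9)))/(-15 + 0))/8 = 4 + ((19 + (x + 9))/(-15))/8 = 4 + (-(19 + (9 + x))/15)/8 = 4 + (-(28 + x)/15)/8 = 4 + (-28/15 - x/15)/8 = 4 + (-7/30 - x/120) = 113/30 - x/120)
(177928 + S(452, -299))*(z(316, 248) + 35101) = (177928 + (113/30 - 1/120*452))*(316 + 35101) = (177928 + (113/30 - 113/30))*35417 = (177928 + 0)*35417 = 177928*35417 = 6301675976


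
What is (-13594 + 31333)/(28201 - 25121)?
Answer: 17739/3080 ≈ 5.7594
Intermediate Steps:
(-13594 + 31333)/(28201 - 25121) = 17739/3080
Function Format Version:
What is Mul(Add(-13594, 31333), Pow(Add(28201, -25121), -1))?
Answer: Rational(17739, 3080) ≈ 5.7594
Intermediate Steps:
Mul(Add(-13594, 31333), Pow(Add(28201, -25121), -1)) = Mul(17739, Pow(3080, -1)) = Mul(17739, Rational(1, 3080)) = Rational(17739, 3080)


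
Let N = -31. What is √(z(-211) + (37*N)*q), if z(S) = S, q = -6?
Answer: √6671 ≈ 81.676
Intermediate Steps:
√(z(-211) + (37*N)*q) = √(-211 + (37*(-31))*(-6)) = √(-211 - 1147*(-6)) = √(-211 + 6882) = √6671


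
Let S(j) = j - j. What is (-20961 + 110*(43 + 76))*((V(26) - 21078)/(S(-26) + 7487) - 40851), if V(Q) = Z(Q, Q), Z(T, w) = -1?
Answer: 2407522573436/7487 ≈ 3.2156e+8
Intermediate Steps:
V(Q) = -1
S(j) = 0
(-20961 + 110*(43 + 76))*((V(26) - 21078)/(S(-26) + 7487) - 40851) = (-20961 + 110*(43 + 76))*((-1 - 21078)/(0 + 7487) - 40851) = (-20961 + 110*119)*(-21079/7487 - 40851) = (-20961 + 13090)*(-21079*1/7487 - 40851) = -7871*(-21079/7487 - 40851) = -7871*(-305872516/7487) = 2407522573436/7487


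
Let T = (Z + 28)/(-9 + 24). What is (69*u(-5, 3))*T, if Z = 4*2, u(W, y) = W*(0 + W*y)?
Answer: 12420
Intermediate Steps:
u(W, y) = y*W² (u(W, y) = W*(W*y) = y*W²)
Z = 8
T = 12/5 (T = (8 + 28)/(-9 + 24) = 36/15 = 36*(1/15) = 12/5 ≈ 2.4000)
(69*u(-5, 3))*T = (69*(3*(-5)²))*(12/5) = (69*(3*25))*(12/5) = (69*75)*(12/5) = 5175*(12/5) = 12420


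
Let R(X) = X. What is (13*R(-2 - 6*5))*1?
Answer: -416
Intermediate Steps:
(13*R(-2 - 6*5))*1 = (13*(-2 - 6*5))*1 = (13*(-2 - 1*30))*1 = (13*(-2 - 30))*1 = (13*(-32))*1 = -416*1 = -416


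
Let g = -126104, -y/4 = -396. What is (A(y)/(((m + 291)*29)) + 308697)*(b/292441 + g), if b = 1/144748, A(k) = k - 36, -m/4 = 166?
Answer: -17824556462156849406081171/457886312822156 ≈ -3.8928e+10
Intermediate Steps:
m = -664 (m = -4*166 = -664)
y = 1584 (y = -4*(-396) = 1584)
A(k) = -36 + k
b = 1/144748 ≈ 6.9086e-6
(A(y)/(((m + 291)*29)) + 308697)*(b/292441 + g) = ((-36 + 1584)/(((-664 + 291)*29)) + 308697)*((1/144748)/292441 - 126104) = (1548/((-373*29)) + 308697)*((1/144748)*(1/292441) - 126104) = (1548/(-10817) + 308697)*(1/42330249868 - 126104) = (1548*(-1/10817) + 308697)*(-5338013829354271/42330249868) = (-1548/10817 + 308697)*(-5338013829354271/42330249868) = (3339173901/10817)*(-5338013829354271/42330249868) = -17824556462156849406081171/457886312822156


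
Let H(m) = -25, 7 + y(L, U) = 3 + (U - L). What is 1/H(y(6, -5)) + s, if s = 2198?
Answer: 54949/25 ≈ 2198.0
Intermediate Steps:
y(L, U) = -4 + U - L (y(L, U) = -7 + (3 + (U - L)) = -7 + (3 + U - L) = -4 + U - L)
1/H(y(6, -5)) + s = 1/(-25) + 2198 = -1/25 + 2198 = 54949/25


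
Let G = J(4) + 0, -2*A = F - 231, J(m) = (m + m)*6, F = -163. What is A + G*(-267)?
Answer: -12619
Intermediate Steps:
J(m) = 12*m (J(m) = (2*m)*6 = 12*m)
A = 197 (A = -(-163 - 231)/2 = -½*(-394) = 197)
G = 48 (G = 12*4 + 0 = 48 + 0 = 48)
A + G*(-267) = 197 + 48*(-267) = 197 - 12816 = -12619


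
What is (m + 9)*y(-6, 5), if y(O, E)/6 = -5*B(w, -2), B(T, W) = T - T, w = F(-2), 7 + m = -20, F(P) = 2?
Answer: 0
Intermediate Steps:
m = -27 (m = -7 - 20 = -27)
w = 2
B(T, W) = 0
y(O, E) = 0 (y(O, E) = 6*(-5*0) = 6*0 = 0)
(m + 9)*y(-6, 5) = (-27 + 9)*0 = -18*0 = 0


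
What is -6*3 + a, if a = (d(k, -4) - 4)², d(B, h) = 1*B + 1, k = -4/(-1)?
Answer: -17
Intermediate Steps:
k = 4 (k = -4*(-1) = 4)
d(B, h) = 1 + B (d(B, h) = B + 1 = 1 + B)
a = 1 (a = ((1 + 4) - 4)² = (5 - 4)² = 1² = 1)
-6*3 + a = -6*3 + 1 = -18 + 1 = -17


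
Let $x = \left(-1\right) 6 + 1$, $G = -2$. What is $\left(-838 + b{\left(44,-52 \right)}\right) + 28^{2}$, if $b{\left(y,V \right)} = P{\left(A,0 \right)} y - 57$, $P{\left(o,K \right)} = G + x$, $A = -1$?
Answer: $-419$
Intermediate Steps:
$x = -5$ ($x = -6 + 1 = -5$)
$P{\left(o,K \right)} = -7$ ($P{\left(o,K \right)} = -2 - 5 = -7$)
$b{\left(y,V \right)} = -57 - 7 y$ ($b{\left(y,V \right)} = - 7 y - 57 = -57 - 7 y$)
$\left(-838 + b{\left(44,-52 \right)}\right) + 28^{2} = \left(-838 - 365\right) + 28^{2} = \left(-838 - 365\right) + 784 = -1203 + 784 = -419$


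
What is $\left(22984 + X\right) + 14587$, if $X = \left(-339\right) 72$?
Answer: $13163$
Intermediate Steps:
$X = -24408$
$\left(22984 + X\right) + 14587 = \left(22984 - 24408\right) + 14587 = -1424 + 14587 = 13163$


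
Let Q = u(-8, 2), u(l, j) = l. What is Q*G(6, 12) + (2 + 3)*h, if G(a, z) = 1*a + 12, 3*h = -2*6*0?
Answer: -144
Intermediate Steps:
Q = -8
h = 0 (h = (-2*6*0)/3 = (-12*0)/3 = (⅓)*0 = 0)
G(a, z) = 12 + a (G(a, z) = a + 12 = 12 + a)
Q*G(6, 12) + (2 + 3)*h = -8*(12 + 6) + (2 + 3)*0 = -8*18 + 5*0 = -144 + 0 = -144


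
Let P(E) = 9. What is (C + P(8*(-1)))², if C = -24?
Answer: 225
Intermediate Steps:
(C + P(8*(-1)))² = (-24 + 9)² = (-15)² = 225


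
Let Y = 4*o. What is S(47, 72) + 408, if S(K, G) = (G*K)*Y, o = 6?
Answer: 81624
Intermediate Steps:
Y = 24 (Y = 4*6 = 24)
S(K, G) = 24*G*K (S(K, G) = (G*K)*24 = 24*G*K)
S(47, 72) + 408 = 24*72*47 + 408 = 81216 + 408 = 81624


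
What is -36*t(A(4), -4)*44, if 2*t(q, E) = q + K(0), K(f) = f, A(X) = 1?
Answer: -792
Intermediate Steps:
t(q, E) = q/2 (t(q, E) = (q + 0)/2 = q/2)
-36*t(A(4), -4)*44 = -18*44 = -792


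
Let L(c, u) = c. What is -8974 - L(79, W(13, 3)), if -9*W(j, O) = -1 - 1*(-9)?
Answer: -9053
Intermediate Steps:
W(j, O) = -8/9 (W(j, O) = -(-1 - 1*(-9))/9 = -(-1 + 9)/9 = -⅑*8 = -8/9)
-8974 - L(79, W(13, 3)) = -8974 - 1*79 = -8974 - 79 = -9053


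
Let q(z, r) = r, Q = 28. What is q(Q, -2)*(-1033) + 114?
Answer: 2180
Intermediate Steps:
q(Q, -2)*(-1033) + 114 = -2*(-1033) + 114 = 2066 + 114 = 2180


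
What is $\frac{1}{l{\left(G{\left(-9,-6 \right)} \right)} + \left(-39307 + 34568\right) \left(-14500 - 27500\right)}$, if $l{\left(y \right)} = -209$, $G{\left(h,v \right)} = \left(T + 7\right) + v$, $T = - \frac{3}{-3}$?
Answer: $\frac{1}{199037791} \approx 5.0242 \cdot 10^{-9}$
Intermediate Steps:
$T = 1$ ($T = \left(-3\right) \left(- \frac{1}{3}\right) = 1$)
$G{\left(h,v \right)} = 8 + v$ ($G{\left(h,v \right)} = \left(1 + 7\right) + v = 8 + v$)
$\frac{1}{l{\left(G{\left(-9,-6 \right)} \right)} + \left(-39307 + 34568\right) \left(-14500 - 27500\right)} = \frac{1}{-209 + \left(-39307 + 34568\right) \left(-14500 - 27500\right)} = \frac{1}{-209 - -199038000} = \frac{1}{-209 + 199038000} = \frac{1}{199037791}$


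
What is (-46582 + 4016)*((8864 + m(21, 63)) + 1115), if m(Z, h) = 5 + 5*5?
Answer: -426043094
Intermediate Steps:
m(Z, h) = 30 (m(Z, h) = 5 + 25 = 30)
(-46582 + 4016)*((8864 + m(21, 63)) + 1115) = (-46582 + 4016)*((8864 + 30) + 1115) = -42566*(8894 + 1115) = -42566*10009 = -426043094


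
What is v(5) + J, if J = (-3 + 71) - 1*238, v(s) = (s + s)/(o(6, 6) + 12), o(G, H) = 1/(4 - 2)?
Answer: -846/5 ≈ -169.20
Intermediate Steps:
o(G, H) = ½ (o(G, H) = 1/2 = ½)
v(s) = 4*s/25 (v(s) = (s + s)/(½ + 12) = (2*s)/(25/2) = (2*s)*(2/25) = 4*s/25)
J = -170 (J = 68 - 238 = -170)
v(5) + J = (4/25)*5 - 170 = ⅘ - 170 = -846/5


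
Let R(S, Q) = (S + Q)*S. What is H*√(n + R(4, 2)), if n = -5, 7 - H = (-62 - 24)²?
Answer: -7389*√19 ≈ -32208.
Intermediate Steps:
H = -7389 (H = 7 - (-62 - 24)² = 7 - 1*(-86)² = 7 - 1*7396 = 7 - 7396 = -7389)
R(S, Q) = S*(Q + S) (R(S, Q) = (Q + S)*S = S*(Q + S))
H*√(n + R(4, 2)) = -7389*√(-5 + 4*(2 + 4)) = -7389*√(-5 + 4*6) = -7389*√(-5 + 24) = -7389*√19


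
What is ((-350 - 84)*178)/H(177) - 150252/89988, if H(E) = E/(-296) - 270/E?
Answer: 10116653514829/278085417 ≈ 36380.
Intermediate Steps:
H(E) = -270/E - E/296 (H(E) = E*(-1/296) - 270/E = -E/296 - 270/E = -270/E - E/296)
((-350 - 84)*178)/H(177) - 150252/89988 = ((-350 - 84)*178)/(-270/177 - 1/296*177) - 150252/89988 = (-434*178)/(-270*1/177 - 177/296) - 150252*1/89988 = -77252/(-90/59 - 177/296) - 12521/7499 = -77252/(-37083/17464) - 12521/7499 = -77252*(-17464/37083) - 12521/7499 = 1349128928/37083 - 12521/7499 = 10116653514829/278085417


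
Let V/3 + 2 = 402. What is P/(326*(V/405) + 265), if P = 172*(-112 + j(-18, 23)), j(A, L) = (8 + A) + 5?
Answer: -543348/33235 ≈ -16.349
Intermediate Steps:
V = 1200 (V = -6 + 3*402 = -6 + 1206 = 1200)
j(A, L) = 13 + A
P = -20124 (P = 172*(-112 + (13 - 18)) = 172*(-112 - 5) = 172*(-117) = -20124)
P/(326*(V/405) + 265) = -20124/(326*(1200/405) + 265) = -20124/(326*(1200*(1/405)) + 265) = -20124/(326*(80/27) + 265) = -20124/(26080/27 + 265) = -20124/33235/27 = -20124*27/33235 = -543348/33235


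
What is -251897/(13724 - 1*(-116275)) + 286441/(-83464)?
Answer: -58261374767/10850236536 ≈ -5.3696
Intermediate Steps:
-251897/(13724 - 1*(-116275)) + 286441/(-83464) = -251897/(13724 + 116275) + 286441*(-1/83464) = -251897/129999 - 286441/83464 = -58261374767/10850236536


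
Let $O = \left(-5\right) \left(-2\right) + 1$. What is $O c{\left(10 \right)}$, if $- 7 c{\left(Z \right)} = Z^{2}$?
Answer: $- \frac{1100}{7} \approx -157.14$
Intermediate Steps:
$c{\left(Z \right)} = - \frac{Z^{2}}{7}$
$O = 11$ ($O = 10 + 1 = 11$)
$O c{\left(10 \right)} = 11 \left(- \frac{10^{2}}{7}\right) = 11 \left(\left(- \frac{1}{7}\right) 100\right) = 11 \left(- \frac{100}{7}\right) = - \frac{1100}{7}$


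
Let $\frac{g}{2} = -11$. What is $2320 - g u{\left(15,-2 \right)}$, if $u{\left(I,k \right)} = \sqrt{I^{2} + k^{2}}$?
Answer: $2320 + 22 \sqrt{229} \approx 2652.9$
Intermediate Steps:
$g = -22$ ($g = 2 \left(-11\right) = -22$)
$2320 - g u{\left(15,-2 \right)} = 2320 - - 22 \sqrt{15^{2} + \left(-2\right)^{2}} = 2320 - - 22 \sqrt{225 + 4} = 2320 - - 22 \sqrt{229} = 2320 + 22 \sqrt{229}$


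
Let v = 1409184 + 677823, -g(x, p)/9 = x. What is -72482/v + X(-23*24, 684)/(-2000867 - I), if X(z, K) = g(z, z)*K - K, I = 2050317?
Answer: -1846023484171/2113712341572 ≈ -0.87336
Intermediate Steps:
g(x, p) = -9*x
X(z, K) = -K - 9*K*z (X(z, K) = (-9*z)*K - K = -9*K*z - K = -K - 9*K*z)
v = 2087007
-72482/v + X(-23*24, 684)/(-2000867 - I) = -72482/2087007 + (-1*684*(1 + 9*(-23*24)))/(-2000867 - 1*2050317) = -72482*1/2087007 + (-1*684*(1 + 9*(-552)))/(-2000867 - 2050317) = -72482/2087007 - 1*684*(1 - 4968)/(-4051184) = -72482/2087007 - 1*684*(-4967)*(-1/4051184) = -72482/2087007 + 3397428*(-1/4051184) = -72482/2087007 - 849357/1012796 = -1846023484171/2113712341572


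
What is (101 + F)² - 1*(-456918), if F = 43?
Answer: 477654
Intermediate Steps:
(101 + F)² - 1*(-456918) = (101 + 43)² - 1*(-456918) = 144² + 456918 = 20736 + 456918 = 477654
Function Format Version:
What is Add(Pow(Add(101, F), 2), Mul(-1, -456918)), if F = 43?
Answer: 477654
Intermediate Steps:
Add(Pow(Add(101, F), 2), Mul(-1, -456918)) = Add(Pow(Add(101, 43), 2), Mul(-1, -456918)) = Add(Pow(144, 2), 456918) = Add(20736, 456918) = 477654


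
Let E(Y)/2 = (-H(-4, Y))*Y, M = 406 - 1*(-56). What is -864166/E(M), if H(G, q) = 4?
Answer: 432083/1848 ≈ 233.81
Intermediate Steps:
M = 462 (M = 406 + 56 = 462)
E(Y) = -8*Y (E(Y) = 2*((-1*4)*Y) = 2*(-4*Y) = -8*Y)
-864166/E(M) = -864166/((-8*462)) = -864166/(-3696) = -864166*(-1/3696) = 432083/1848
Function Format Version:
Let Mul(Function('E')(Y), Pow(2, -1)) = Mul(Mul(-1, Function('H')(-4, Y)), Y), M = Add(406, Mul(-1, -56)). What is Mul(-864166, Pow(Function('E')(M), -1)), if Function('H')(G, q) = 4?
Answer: Rational(432083, 1848) ≈ 233.81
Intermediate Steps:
M = 462 (M = Add(406, 56) = 462)
Function('E')(Y) = Mul(-8, Y) (Function('E')(Y) = Mul(2, Mul(Mul(-1, 4), Y)) = Mul(2, Mul(-4, Y)) = Mul(-8, Y))
Mul(-864166, Pow(Function('E')(M), -1)) = Mul(-864166, Pow(Mul(-8, 462), -1)) = Mul(-864166, Pow(-3696, -1)) = Mul(-864166, Rational(-1, 3696)) = Rational(432083, 1848)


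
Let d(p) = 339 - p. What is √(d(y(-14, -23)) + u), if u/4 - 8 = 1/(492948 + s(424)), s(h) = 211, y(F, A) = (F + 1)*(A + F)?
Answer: I*√26752635948274/493159 ≈ 10.488*I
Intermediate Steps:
y(F, A) = (1 + F)*(A + F)
u = 15781092/493159 (u = 32 + 4/(492948 + 211) = 32 + 4/493159 = 15781092/493159 ≈ 32.000)
√(d(y(-14, -23)) + u) = √((339 - (-23 - 14 + (-14)² - 23*(-14))) + 15781092/493159) = √((339 - (-23 - 14 + 196 + 322)) + 15781092/493159) = √((339 - 1*481) + 15781092/493159) = √((339 - 481) + 15781092/493159) = √(-142 + 15781092/493159) = √(-54247486/493159) = I*√26752635948274/493159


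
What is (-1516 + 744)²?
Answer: 595984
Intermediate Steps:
(-1516 + 744)² = (-772)² = 595984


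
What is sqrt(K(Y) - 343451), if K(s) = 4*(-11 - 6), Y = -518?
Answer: 11*I*sqrt(2839) ≈ 586.1*I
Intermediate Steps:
K(s) = -68 (K(s) = 4*(-17) = -68)
sqrt(K(Y) - 343451) = sqrt(-68 - 343451) = sqrt(-343519) = 11*I*sqrt(2839)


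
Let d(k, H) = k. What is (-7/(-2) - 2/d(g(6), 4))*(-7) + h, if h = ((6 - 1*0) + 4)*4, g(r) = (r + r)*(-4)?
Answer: 365/24 ≈ 15.208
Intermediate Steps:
g(r) = -8*r (g(r) = (2*r)*(-4) = -8*r)
h = 40 (h = ((6 + 0) + 4)*4 = (6 + 4)*4 = 10*4 = 40)
(-7/(-2) - 2/d(g(6), 4))*(-7) + h = (-7/(-2) - 2/((-8*6)))*(-7) + 40 = (-7*(-½) - 2/(-48))*(-7) + 40 = (7/2 - 2*(-1/48))*(-7) + 40 = (7/2 + 1/24)*(-7) + 40 = (85/24)*(-7) + 40 = -595/24 + 40 = 365/24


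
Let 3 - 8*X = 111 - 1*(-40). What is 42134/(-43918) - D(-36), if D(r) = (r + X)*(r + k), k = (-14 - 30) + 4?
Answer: -90975245/21959 ≈ -4143.0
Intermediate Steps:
X = -37/2 (X = 3/8 - (111 - 1*(-40))/8 = 3/8 - (111 + 40)/8 = 3/8 - ⅛*151 = 3/8 - 151/8 = -37/2 ≈ -18.500)
k = -40 (k = -44 + 4 = -40)
D(r) = (-40 + r)*(-37/2 + r) (D(r) = (r - 37/2)*(r - 40) = (-37/2 + r)*(-40 + r) = (-40 + r)*(-37/2 + r))
42134/(-43918) - D(-36) = 42134/(-43918) - (740 + (-36)² - 117/2*(-36)) = 42134*(-1/43918) - (740 + 1296 + 2106) = -21067/21959 - 1*4142 = -21067/21959 - 4142 = -90975245/21959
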